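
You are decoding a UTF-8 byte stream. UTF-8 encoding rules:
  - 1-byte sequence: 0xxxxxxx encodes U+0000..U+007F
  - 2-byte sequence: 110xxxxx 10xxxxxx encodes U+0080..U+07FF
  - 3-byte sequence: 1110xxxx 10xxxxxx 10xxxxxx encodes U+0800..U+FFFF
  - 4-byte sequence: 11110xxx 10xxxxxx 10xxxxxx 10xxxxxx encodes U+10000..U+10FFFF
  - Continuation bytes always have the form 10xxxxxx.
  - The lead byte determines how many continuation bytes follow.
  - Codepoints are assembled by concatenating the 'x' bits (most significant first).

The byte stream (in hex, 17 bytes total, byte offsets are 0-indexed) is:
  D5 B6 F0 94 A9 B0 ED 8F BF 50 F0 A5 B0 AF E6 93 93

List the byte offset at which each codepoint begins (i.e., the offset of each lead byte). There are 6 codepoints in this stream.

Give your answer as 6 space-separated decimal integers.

Answer: 0 2 6 9 10 14

Derivation:
Byte[0]=D5: 2-byte lead, need 1 cont bytes. acc=0x15
Byte[1]=B6: continuation. acc=(acc<<6)|0x36=0x576
Completed: cp=U+0576 (starts at byte 0)
Byte[2]=F0: 4-byte lead, need 3 cont bytes. acc=0x0
Byte[3]=94: continuation. acc=(acc<<6)|0x14=0x14
Byte[4]=A9: continuation. acc=(acc<<6)|0x29=0x529
Byte[5]=B0: continuation. acc=(acc<<6)|0x30=0x14A70
Completed: cp=U+14A70 (starts at byte 2)
Byte[6]=ED: 3-byte lead, need 2 cont bytes. acc=0xD
Byte[7]=8F: continuation. acc=(acc<<6)|0x0F=0x34F
Byte[8]=BF: continuation. acc=(acc<<6)|0x3F=0xD3FF
Completed: cp=U+D3FF (starts at byte 6)
Byte[9]=50: 1-byte ASCII. cp=U+0050
Byte[10]=F0: 4-byte lead, need 3 cont bytes. acc=0x0
Byte[11]=A5: continuation. acc=(acc<<6)|0x25=0x25
Byte[12]=B0: continuation. acc=(acc<<6)|0x30=0x970
Byte[13]=AF: continuation. acc=(acc<<6)|0x2F=0x25C2F
Completed: cp=U+25C2F (starts at byte 10)
Byte[14]=E6: 3-byte lead, need 2 cont bytes. acc=0x6
Byte[15]=93: continuation. acc=(acc<<6)|0x13=0x193
Byte[16]=93: continuation. acc=(acc<<6)|0x13=0x64D3
Completed: cp=U+64D3 (starts at byte 14)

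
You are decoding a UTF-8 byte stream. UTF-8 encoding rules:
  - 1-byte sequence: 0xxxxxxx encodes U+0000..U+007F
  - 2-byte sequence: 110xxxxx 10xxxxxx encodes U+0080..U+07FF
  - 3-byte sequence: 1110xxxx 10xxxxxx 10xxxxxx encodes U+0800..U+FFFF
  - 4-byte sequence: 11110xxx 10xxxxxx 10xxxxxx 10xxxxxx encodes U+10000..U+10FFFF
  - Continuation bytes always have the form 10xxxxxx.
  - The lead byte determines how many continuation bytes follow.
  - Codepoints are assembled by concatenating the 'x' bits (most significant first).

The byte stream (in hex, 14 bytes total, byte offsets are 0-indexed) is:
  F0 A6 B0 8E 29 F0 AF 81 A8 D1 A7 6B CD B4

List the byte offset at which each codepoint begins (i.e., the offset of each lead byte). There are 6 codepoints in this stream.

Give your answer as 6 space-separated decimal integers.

Answer: 0 4 5 9 11 12

Derivation:
Byte[0]=F0: 4-byte lead, need 3 cont bytes. acc=0x0
Byte[1]=A6: continuation. acc=(acc<<6)|0x26=0x26
Byte[2]=B0: continuation. acc=(acc<<6)|0x30=0x9B0
Byte[3]=8E: continuation. acc=(acc<<6)|0x0E=0x26C0E
Completed: cp=U+26C0E (starts at byte 0)
Byte[4]=29: 1-byte ASCII. cp=U+0029
Byte[5]=F0: 4-byte lead, need 3 cont bytes. acc=0x0
Byte[6]=AF: continuation. acc=(acc<<6)|0x2F=0x2F
Byte[7]=81: continuation. acc=(acc<<6)|0x01=0xBC1
Byte[8]=A8: continuation. acc=(acc<<6)|0x28=0x2F068
Completed: cp=U+2F068 (starts at byte 5)
Byte[9]=D1: 2-byte lead, need 1 cont bytes. acc=0x11
Byte[10]=A7: continuation. acc=(acc<<6)|0x27=0x467
Completed: cp=U+0467 (starts at byte 9)
Byte[11]=6B: 1-byte ASCII. cp=U+006B
Byte[12]=CD: 2-byte lead, need 1 cont bytes. acc=0xD
Byte[13]=B4: continuation. acc=(acc<<6)|0x34=0x374
Completed: cp=U+0374 (starts at byte 12)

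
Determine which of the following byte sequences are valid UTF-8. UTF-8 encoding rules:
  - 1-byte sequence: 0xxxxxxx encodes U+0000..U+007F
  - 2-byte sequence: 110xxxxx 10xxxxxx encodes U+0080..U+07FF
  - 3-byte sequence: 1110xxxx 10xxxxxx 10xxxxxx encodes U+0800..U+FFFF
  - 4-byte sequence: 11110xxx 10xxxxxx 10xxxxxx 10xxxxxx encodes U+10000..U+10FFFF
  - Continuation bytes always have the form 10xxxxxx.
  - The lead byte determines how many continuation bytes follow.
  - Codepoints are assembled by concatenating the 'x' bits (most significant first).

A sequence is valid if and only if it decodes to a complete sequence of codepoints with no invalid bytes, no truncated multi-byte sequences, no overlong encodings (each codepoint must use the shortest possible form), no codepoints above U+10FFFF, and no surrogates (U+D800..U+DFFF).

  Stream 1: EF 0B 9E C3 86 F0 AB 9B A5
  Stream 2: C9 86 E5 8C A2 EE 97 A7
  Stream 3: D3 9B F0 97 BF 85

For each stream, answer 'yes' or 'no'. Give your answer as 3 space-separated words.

Answer: no yes yes

Derivation:
Stream 1: error at byte offset 1. INVALID
Stream 2: decodes cleanly. VALID
Stream 3: decodes cleanly. VALID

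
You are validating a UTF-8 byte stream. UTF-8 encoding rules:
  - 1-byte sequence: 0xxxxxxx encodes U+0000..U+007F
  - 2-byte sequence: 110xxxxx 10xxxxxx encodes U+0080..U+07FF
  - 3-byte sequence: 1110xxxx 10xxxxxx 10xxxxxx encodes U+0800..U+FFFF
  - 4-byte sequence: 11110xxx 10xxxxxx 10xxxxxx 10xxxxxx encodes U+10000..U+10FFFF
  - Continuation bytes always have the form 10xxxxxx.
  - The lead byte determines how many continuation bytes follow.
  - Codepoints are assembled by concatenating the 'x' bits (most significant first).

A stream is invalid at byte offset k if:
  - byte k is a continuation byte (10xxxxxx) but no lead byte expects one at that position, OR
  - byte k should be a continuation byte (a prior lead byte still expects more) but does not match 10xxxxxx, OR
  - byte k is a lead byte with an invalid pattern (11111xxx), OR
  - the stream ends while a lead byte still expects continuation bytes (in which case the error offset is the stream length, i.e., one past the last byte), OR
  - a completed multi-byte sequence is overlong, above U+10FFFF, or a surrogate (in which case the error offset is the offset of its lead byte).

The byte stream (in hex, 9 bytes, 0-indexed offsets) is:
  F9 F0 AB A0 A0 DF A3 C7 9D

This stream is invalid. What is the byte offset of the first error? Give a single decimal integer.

Answer: 0

Derivation:
Byte[0]=F9: INVALID lead byte (not 0xxx/110x/1110/11110)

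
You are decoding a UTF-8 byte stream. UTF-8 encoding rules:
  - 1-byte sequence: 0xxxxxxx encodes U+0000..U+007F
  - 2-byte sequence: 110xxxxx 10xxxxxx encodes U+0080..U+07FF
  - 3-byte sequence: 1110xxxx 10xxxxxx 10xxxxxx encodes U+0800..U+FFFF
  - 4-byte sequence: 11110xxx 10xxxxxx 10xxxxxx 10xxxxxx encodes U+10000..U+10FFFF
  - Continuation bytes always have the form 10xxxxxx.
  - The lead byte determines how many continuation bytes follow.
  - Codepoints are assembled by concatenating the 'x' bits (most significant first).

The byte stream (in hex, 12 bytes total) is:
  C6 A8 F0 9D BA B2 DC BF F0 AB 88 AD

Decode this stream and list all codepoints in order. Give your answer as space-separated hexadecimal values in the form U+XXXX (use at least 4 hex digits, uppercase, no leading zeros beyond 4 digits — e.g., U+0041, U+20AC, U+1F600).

Byte[0]=C6: 2-byte lead, need 1 cont bytes. acc=0x6
Byte[1]=A8: continuation. acc=(acc<<6)|0x28=0x1A8
Completed: cp=U+01A8 (starts at byte 0)
Byte[2]=F0: 4-byte lead, need 3 cont bytes. acc=0x0
Byte[3]=9D: continuation. acc=(acc<<6)|0x1D=0x1D
Byte[4]=BA: continuation. acc=(acc<<6)|0x3A=0x77A
Byte[5]=B2: continuation. acc=(acc<<6)|0x32=0x1DEB2
Completed: cp=U+1DEB2 (starts at byte 2)
Byte[6]=DC: 2-byte lead, need 1 cont bytes. acc=0x1C
Byte[7]=BF: continuation. acc=(acc<<6)|0x3F=0x73F
Completed: cp=U+073F (starts at byte 6)
Byte[8]=F0: 4-byte lead, need 3 cont bytes. acc=0x0
Byte[9]=AB: continuation. acc=(acc<<6)|0x2B=0x2B
Byte[10]=88: continuation. acc=(acc<<6)|0x08=0xAC8
Byte[11]=AD: continuation. acc=(acc<<6)|0x2D=0x2B22D
Completed: cp=U+2B22D (starts at byte 8)

Answer: U+01A8 U+1DEB2 U+073F U+2B22D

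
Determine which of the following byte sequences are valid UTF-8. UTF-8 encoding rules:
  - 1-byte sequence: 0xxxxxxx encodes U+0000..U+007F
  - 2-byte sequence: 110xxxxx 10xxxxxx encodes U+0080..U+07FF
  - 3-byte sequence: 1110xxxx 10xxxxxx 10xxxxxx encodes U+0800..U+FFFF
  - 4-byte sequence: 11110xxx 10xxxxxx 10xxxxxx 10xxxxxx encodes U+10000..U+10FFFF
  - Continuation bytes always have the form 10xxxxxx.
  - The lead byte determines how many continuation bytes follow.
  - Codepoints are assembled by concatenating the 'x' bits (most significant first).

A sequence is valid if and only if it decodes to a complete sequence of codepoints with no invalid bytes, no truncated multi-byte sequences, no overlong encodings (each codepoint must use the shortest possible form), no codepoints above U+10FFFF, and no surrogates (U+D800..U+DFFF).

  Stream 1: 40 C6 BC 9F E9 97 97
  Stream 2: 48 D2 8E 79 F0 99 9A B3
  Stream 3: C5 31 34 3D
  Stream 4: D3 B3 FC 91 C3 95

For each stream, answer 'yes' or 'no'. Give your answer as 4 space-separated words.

Answer: no yes no no

Derivation:
Stream 1: error at byte offset 3. INVALID
Stream 2: decodes cleanly. VALID
Stream 3: error at byte offset 1. INVALID
Stream 4: error at byte offset 2. INVALID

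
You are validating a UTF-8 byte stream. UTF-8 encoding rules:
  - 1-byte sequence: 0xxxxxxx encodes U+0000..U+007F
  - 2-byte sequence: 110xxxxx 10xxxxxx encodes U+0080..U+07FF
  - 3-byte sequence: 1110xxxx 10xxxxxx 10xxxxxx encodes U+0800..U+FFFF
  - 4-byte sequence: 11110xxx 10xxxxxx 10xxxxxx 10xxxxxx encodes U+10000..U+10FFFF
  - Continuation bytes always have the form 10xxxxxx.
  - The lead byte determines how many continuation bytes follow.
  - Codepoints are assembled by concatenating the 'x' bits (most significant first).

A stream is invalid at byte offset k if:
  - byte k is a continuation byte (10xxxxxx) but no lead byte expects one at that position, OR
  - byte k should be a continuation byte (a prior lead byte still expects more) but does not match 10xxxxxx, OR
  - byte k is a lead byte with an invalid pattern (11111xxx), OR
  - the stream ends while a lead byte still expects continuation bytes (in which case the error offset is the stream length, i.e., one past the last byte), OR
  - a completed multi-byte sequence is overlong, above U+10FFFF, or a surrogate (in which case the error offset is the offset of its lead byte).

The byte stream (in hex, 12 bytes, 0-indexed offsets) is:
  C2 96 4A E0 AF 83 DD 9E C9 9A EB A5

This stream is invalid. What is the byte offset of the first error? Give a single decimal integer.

Answer: 12

Derivation:
Byte[0]=C2: 2-byte lead, need 1 cont bytes. acc=0x2
Byte[1]=96: continuation. acc=(acc<<6)|0x16=0x96
Completed: cp=U+0096 (starts at byte 0)
Byte[2]=4A: 1-byte ASCII. cp=U+004A
Byte[3]=E0: 3-byte lead, need 2 cont bytes. acc=0x0
Byte[4]=AF: continuation. acc=(acc<<6)|0x2F=0x2F
Byte[5]=83: continuation. acc=(acc<<6)|0x03=0xBC3
Completed: cp=U+0BC3 (starts at byte 3)
Byte[6]=DD: 2-byte lead, need 1 cont bytes. acc=0x1D
Byte[7]=9E: continuation. acc=(acc<<6)|0x1E=0x75E
Completed: cp=U+075E (starts at byte 6)
Byte[8]=C9: 2-byte lead, need 1 cont bytes. acc=0x9
Byte[9]=9A: continuation. acc=(acc<<6)|0x1A=0x25A
Completed: cp=U+025A (starts at byte 8)
Byte[10]=EB: 3-byte lead, need 2 cont bytes. acc=0xB
Byte[11]=A5: continuation. acc=(acc<<6)|0x25=0x2E5
Byte[12]: stream ended, expected continuation. INVALID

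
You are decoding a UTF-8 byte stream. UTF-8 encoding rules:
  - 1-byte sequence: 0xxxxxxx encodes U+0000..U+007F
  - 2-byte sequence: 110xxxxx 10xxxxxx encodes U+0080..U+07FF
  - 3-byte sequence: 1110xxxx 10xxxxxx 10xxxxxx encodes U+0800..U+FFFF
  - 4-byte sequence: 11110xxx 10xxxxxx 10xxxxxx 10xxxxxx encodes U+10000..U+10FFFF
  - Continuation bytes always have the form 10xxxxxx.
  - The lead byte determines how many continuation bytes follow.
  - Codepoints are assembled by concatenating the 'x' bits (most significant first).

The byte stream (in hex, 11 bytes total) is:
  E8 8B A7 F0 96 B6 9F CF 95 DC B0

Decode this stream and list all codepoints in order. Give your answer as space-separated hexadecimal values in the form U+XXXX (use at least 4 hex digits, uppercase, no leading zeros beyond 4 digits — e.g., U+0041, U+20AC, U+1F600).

Answer: U+82E7 U+16D9F U+03D5 U+0730

Derivation:
Byte[0]=E8: 3-byte lead, need 2 cont bytes. acc=0x8
Byte[1]=8B: continuation. acc=(acc<<6)|0x0B=0x20B
Byte[2]=A7: continuation. acc=(acc<<6)|0x27=0x82E7
Completed: cp=U+82E7 (starts at byte 0)
Byte[3]=F0: 4-byte lead, need 3 cont bytes. acc=0x0
Byte[4]=96: continuation. acc=(acc<<6)|0x16=0x16
Byte[5]=B6: continuation. acc=(acc<<6)|0x36=0x5B6
Byte[6]=9F: continuation. acc=(acc<<6)|0x1F=0x16D9F
Completed: cp=U+16D9F (starts at byte 3)
Byte[7]=CF: 2-byte lead, need 1 cont bytes. acc=0xF
Byte[8]=95: continuation. acc=(acc<<6)|0x15=0x3D5
Completed: cp=U+03D5 (starts at byte 7)
Byte[9]=DC: 2-byte lead, need 1 cont bytes. acc=0x1C
Byte[10]=B0: continuation. acc=(acc<<6)|0x30=0x730
Completed: cp=U+0730 (starts at byte 9)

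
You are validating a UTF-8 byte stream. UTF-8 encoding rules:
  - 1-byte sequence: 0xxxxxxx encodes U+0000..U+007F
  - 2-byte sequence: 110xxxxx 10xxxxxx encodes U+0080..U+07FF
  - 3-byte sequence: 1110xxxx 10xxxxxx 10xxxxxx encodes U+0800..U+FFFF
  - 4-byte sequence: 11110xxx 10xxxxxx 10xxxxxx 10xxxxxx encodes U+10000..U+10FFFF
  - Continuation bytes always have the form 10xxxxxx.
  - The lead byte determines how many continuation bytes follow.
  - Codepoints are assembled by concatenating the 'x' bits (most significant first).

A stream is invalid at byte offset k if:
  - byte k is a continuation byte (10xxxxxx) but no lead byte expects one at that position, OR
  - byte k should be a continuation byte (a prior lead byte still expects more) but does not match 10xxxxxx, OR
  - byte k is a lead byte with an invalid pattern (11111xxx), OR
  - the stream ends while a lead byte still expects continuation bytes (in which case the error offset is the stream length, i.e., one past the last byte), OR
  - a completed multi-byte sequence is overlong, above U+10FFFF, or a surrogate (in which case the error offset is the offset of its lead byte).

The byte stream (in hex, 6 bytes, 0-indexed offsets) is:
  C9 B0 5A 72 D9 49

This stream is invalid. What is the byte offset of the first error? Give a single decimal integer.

Answer: 5

Derivation:
Byte[0]=C9: 2-byte lead, need 1 cont bytes. acc=0x9
Byte[1]=B0: continuation. acc=(acc<<6)|0x30=0x270
Completed: cp=U+0270 (starts at byte 0)
Byte[2]=5A: 1-byte ASCII. cp=U+005A
Byte[3]=72: 1-byte ASCII. cp=U+0072
Byte[4]=D9: 2-byte lead, need 1 cont bytes. acc=0x19
Byte[5]=49: expected 10xxxxxx continuation. INVALID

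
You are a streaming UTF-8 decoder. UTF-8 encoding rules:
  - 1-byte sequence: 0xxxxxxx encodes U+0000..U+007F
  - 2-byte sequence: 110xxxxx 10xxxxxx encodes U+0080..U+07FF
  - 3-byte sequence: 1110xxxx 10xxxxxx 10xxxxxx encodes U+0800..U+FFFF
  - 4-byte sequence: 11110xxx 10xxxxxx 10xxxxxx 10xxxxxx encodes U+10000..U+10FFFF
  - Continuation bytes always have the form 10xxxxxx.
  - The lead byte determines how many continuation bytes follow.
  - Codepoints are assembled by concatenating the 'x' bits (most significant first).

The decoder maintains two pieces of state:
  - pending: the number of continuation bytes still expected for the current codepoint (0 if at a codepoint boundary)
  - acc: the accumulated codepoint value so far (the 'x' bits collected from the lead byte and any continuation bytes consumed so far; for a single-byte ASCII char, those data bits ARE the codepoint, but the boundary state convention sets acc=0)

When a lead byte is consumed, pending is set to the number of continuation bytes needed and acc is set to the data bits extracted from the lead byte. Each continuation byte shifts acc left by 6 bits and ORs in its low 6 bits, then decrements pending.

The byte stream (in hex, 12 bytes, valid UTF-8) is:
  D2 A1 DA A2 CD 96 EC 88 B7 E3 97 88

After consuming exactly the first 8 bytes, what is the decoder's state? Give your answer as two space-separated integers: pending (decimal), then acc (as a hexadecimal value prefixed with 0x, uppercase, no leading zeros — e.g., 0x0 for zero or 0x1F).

Answer: 1 0x308

Derivation:
Byte[0]=D2: 2-byte lead. pending=1, acc=0x12
Byte[1]=A1: continuation. acc=(acc<<6)|0x21=0x4A1, pending=0
Byte[2]=DA: 2-byte lead. pending=1, acc=0x1A
Byte[3]=A2: continuation. acc=(acc<<6)|0x22=0x6A2, pending=0
Byte[4]=CD: 2-byte lead. pending=1, acc=0xD
Byte[5]=96: continuation. acc=(acc<<6)|0x16=0x356, pending=0
Byte[6]=EC: 3-byte lead. pending=2, acc=0xC
Byte[7]=88: continuation. acc=(acc<<6)|0x08=0x308, pending=1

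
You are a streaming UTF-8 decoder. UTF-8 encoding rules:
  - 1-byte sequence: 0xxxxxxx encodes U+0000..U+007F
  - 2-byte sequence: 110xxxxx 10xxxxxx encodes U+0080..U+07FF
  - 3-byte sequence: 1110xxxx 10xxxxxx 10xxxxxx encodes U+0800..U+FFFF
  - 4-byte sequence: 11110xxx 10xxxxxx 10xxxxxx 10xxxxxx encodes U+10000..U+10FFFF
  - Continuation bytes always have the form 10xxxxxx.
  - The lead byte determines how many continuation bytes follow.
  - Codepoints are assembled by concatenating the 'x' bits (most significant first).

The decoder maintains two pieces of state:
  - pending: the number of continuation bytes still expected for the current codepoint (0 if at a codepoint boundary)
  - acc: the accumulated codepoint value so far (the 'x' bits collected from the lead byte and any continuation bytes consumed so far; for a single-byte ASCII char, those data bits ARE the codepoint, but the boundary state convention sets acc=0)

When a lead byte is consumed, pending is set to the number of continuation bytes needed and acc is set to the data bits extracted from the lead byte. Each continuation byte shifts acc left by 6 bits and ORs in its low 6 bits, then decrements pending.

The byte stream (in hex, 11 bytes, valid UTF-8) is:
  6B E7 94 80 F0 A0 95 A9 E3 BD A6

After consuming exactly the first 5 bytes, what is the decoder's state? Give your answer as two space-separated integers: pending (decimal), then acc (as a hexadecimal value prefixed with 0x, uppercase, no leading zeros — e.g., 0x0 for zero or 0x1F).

Byte[0]=6B: 1-byte. pending=0, acc=0x0
Byte[1]=E7: 3-byte lead. pending=2, acc=0x7
Byte[2]=94: continuation. acc=(acc<<6)|0x14=0x1D4, pending=1
Byte[3]=80: continuation. acc=(acc<<6)|0x00=0x7500, pending=0
Byte[4]=F0: 4-byte lead. pending=3, acc=0x0

Answer: 3 0x0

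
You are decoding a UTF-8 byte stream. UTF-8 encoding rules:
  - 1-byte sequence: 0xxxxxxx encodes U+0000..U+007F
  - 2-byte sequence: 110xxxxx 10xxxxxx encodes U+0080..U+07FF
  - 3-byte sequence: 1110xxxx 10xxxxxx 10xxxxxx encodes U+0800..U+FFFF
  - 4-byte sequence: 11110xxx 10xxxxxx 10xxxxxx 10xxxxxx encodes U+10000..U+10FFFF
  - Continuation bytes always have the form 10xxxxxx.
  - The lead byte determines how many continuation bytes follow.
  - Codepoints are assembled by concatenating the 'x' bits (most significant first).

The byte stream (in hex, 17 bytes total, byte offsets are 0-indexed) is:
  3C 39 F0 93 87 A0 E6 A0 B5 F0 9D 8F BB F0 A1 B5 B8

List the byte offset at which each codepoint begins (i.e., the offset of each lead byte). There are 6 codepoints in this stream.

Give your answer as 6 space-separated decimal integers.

Byte[0]=3C: 1-byte ASCII. cp=U+003C
Byte[1]=39: 1-byte ASCII. cp=U+0039
Byte[2]=F0: 4-byte lead, need 3 cont bytes. acc=0x0
Byte[3]=93: continuation. acc=(acc<<6)|0x13=0x13
Byte[4]=87: continuation. acc=(acc<<6)|0x07=0x4C7
Byte[5]=A0: continuation. acc=(acc<<6)|0x20=0x131E0
Completed: cp=U+131E0 (starts at byte 2)
Byte[6]=E6: 3-byte lead, need 2 cont bytes. acc=0x6
Byte[7]=A0: continuation. acc=(acc<<6)|0x20=0x1A0
Byte[8]=B5: continuation. acc=(acc<<6)|0x35=0x6835
Completed: cp=U+6835 (starts at byte 6)
Byte[9]=F0: 4-byte lead, need 3 cont bytes. acc=0x0
Byte[10]=9D: continuation. acc=(acc<<6)|0x1D=0x1D
Byte[11]=8F: continuation. acc=(acc<<6)|0x0F=0x74F
Byte[12]=BB: continuation. acc=(acc<<6)|0x3B=0x1D3FB
Completed: cp=U+1D3FB (starts at byte 9)
Byte[13]=F0: 4-byte lead, need 3 cont bytes. acc=0x0
Byte[14]=A1: continuation. acc=(acc<<6)|0x21=0x21
Byte[15]=B5: continuation. acc=(acc<<6)|0x35=0x875
Byte[16]=B8: continuation. acc=(acc<<6)|0x38=0x21D78
Completed: cp=U+21D78 (starts at byte 13)

Answer: 0 1 2 6 9 13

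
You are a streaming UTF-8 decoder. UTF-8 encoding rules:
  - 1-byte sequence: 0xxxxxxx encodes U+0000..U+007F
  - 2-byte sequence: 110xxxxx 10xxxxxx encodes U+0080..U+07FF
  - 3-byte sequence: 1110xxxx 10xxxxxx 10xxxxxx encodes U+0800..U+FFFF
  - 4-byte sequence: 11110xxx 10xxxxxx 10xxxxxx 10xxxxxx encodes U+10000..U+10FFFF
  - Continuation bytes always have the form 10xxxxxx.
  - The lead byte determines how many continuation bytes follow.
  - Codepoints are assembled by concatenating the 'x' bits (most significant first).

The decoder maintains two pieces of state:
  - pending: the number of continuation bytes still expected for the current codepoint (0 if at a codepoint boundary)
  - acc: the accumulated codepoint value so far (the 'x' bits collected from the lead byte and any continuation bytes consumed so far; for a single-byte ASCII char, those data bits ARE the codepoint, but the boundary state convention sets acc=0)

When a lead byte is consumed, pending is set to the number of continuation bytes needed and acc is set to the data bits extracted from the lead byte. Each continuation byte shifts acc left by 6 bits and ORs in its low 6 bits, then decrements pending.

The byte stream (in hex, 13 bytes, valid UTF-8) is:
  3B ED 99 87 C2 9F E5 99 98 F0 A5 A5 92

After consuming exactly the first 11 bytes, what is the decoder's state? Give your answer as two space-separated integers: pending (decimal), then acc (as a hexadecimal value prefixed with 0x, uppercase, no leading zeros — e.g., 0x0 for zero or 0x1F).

Byte[0]=3B: 1-byte. pending=0, acc=0x0
Byte[1]=ED: 3-byte lead. pending=2, acc=0xD
Byte[2]=99: continuation. acc=(acc<<6)|0x19=0x359, pending=1
Byte[3]=87: continuation. acc=(acc<<6)|0x07=0xD647, pending=0
Byte[4]=C2: 2-byte lead. pending=1, acc=0x2
Byte[5]=9F: continuation. acc=(acc<<6)|0x1F=0x9F, pending=0
Byte[6]=E5: 3-byte lead. pending=2, acc=0x5
Byte[7]=99: continuation. acc=(acc<<6)|0x19=0x159, pending=1
Byte[8]=98: continuation. acc=(acc<<6)|0x18=0x5658, pending=0
Byte[9]=F0: 4-byte lead. pending=3, acc=0x0
Byte[10]=A5: continuation. acc=(acc<<6)|0x25=0x25, pending=2

Answer: 2 0x25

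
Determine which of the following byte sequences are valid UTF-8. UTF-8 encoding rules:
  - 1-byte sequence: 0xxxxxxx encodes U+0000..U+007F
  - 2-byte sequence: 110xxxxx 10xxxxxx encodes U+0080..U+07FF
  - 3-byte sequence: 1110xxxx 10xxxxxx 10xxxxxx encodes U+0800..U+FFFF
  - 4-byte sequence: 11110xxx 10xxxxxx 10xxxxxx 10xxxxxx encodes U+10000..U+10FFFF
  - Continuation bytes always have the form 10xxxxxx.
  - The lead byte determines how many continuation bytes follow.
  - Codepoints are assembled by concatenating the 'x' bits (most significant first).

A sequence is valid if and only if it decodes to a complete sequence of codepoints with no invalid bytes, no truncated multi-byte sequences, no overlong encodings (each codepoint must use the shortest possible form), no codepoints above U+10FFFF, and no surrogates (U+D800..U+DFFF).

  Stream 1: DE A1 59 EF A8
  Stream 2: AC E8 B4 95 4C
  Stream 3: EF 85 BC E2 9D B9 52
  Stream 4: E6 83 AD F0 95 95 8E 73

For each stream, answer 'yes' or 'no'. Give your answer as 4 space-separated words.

Stream 1: error at byte offset 5. INVALID
Stream 2: error at byte offset 0. INVALID
Stream 3: decodes cleanly. VALID
Stream 4: decodes cleanly. VALID

Answer: no no yes yes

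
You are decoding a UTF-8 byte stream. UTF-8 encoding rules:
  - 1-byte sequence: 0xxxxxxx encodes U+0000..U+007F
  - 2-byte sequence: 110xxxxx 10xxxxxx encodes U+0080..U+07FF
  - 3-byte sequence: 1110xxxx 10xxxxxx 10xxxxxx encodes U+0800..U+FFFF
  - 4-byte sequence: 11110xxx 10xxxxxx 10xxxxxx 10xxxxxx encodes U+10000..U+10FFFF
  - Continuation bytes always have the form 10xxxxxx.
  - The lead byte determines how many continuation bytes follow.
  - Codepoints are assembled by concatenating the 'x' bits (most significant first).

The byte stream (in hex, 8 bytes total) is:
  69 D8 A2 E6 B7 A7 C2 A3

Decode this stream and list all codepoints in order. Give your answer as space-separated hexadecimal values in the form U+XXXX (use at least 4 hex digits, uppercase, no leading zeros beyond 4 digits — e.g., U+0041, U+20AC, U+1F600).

Byte[0]=69: 1-byte ASCII. cp=U+0069
Byte[1]=D8: 2-byte lead, need 1 cont bytes. acc=0x18
Byte[2]=A2: continuation. acc=(acc<<6)|0x22=0x622
Completed: cp=U+0622 (starts at byte 1)
Byte[3]=E6: 3-byte lead, need 2 cont bytes. acc=0x6
Byte[4]=B7: continuation. acc=(acc<<6)|0x37=0x1B7
Byte[5]=A7: continuation. acc=(acc<<6)|0x27=0x6DE7
Completed: cp=U+6DE7 (starts at byte 3)
Byte[6]=C2: 2-byte lead, need 1 cont bytes. acc=0x2
Byte[7]=A3: continuation. acc=(acc<<6)|0x23=0xA3
Completed: cp=U+00A3 (starts at byte 6)

Answer: U+0069 U+0622 U+6DE7 U+00A3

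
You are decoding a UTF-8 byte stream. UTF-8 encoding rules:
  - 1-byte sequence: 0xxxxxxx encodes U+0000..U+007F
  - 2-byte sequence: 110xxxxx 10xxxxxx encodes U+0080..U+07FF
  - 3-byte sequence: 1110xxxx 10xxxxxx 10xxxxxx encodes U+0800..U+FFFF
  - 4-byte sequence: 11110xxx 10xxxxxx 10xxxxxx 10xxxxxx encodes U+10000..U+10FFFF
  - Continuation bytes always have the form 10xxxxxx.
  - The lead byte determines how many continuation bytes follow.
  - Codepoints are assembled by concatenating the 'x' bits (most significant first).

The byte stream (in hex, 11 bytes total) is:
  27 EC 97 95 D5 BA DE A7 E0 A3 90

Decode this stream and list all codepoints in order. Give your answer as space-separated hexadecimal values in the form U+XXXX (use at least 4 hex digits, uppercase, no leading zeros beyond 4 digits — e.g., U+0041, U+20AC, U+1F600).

Answer: U+0027 U+C5D5 U+057A U+07A7 U+08D0

Derivation:
Byte[0]=27: 1-byte ASCII. cp=U+0027
Byte[1]=EC: 3-byte lead, need 2 cont bytes. acc=0xC
Byte[2]=97: continuation. acc=(acc<<6)|0x17=0x317
Byte[3]=95: continuation. acc=(acc<<6)|0x15=0xC5D5
Completed: cp=U+C5D5 (starts at byte 1)
Byte[4]=D5: 2-byte lead, need 1 cont bytes. acc=0x15
Byte[5]=BA: continuation. acc=(acc<<6)|0x3A=0x57A
Completed: cp=U+057A (starts at byte 4)
Byte[6]=DE: 2-byte lead, need 1 cont bytes. acc=0x1E
Byte[7]=A7: continuation. acc=(acc<<6)|0x27=0x7A7
Completed: cp=U+07A7 (starts at byte 6)
Byte[8]=E0: 3-byte lead, need 2 cont bytes. acc=0x0
Byte[9]=A3: continuation. acc=(acc<<6)|0x23=0x23
Byte[10]=90: continuation. acc=(acc<<6)|0x10=0x8D0
Completed: cp=U+08D0 (starts at byte 8)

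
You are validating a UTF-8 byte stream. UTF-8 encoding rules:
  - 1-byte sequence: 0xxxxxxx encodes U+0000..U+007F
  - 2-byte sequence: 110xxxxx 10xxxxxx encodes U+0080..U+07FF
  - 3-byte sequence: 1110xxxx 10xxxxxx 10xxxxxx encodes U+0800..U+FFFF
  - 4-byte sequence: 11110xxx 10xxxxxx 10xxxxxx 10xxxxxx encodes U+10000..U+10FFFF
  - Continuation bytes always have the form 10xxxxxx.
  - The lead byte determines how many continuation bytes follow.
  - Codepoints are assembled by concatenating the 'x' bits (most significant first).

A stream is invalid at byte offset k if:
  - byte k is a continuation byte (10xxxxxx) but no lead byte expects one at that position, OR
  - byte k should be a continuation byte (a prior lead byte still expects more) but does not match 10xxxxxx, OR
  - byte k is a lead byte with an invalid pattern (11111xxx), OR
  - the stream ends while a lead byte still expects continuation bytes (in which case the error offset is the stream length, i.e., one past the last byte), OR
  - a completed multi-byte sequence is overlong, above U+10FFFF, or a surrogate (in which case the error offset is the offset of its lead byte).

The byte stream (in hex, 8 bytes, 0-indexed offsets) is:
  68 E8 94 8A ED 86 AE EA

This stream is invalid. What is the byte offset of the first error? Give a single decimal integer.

Byte[0]=68: 1-byte ASCII. cp=U+0068
Byte[1]=E8: 3-byte lead, need 2 cont bytes. acc=0x8
Byte[2]=94: continuation. acc=(acc<<6)|0x14=0x214
Byte[3]=8A: continuation. acc=(acc<<6)|0x0A=0x850A
Completed: cp=U+850A (starts at byte 1)
Byte[4]=ED: 3-byte lead, need 2 cont bytes. acc=0xD
Byte[5]=86: continuation. acc=(acc<<6)|0x06=0x346
Byte[6]=AE: continuation. acc=(acc<<6)|0x2E=0xD1AE
Completed: cp=U+D1AE (starts at byte 4)
Byte[7]=EA: 3-byte lead, need 2 cont bytes. acc=0xA
Byte[8]: stream ended, expected continuation. INVALID

Answer: 8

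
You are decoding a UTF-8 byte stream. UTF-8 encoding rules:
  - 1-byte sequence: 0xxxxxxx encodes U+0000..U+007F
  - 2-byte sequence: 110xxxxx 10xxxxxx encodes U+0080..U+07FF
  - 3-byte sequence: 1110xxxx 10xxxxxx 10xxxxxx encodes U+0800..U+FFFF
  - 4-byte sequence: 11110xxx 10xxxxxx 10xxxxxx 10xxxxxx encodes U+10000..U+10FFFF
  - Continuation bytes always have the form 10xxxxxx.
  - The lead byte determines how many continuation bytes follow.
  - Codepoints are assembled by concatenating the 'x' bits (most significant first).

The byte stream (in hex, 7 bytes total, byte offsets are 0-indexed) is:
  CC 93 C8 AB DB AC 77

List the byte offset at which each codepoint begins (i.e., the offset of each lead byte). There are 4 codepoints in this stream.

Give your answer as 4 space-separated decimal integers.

Answer: 0 2 4 6

Derivation:
Byte[0]=CC: 2-byte lead, need 1 cont bytes. acc=0xC
Byte[1]=93: continuation. acc=(acc<<6)|0x13=0x313
Completed: cp=U+0313 (starts at byte 0)
Byte[2]=C8: 2-byte lead, need 1 cont bytes. acc=0x8
Byte[3]=AB: continuation. acc=(acc<<6)|0x2B=0x22B
Completed: cp=U+022B (starts at byte 2)
Byte[4]=DB: 2-byte lead, need 1 cont bytes. acc=0x1B
Byte[5]=AC: continuation. acc=(acc<<6)|0x2C=0x6EC
Completed: cp=U+06EC (starts at byte 4)
Byte[6]=77: 1-byte ASCII. cp=U+0077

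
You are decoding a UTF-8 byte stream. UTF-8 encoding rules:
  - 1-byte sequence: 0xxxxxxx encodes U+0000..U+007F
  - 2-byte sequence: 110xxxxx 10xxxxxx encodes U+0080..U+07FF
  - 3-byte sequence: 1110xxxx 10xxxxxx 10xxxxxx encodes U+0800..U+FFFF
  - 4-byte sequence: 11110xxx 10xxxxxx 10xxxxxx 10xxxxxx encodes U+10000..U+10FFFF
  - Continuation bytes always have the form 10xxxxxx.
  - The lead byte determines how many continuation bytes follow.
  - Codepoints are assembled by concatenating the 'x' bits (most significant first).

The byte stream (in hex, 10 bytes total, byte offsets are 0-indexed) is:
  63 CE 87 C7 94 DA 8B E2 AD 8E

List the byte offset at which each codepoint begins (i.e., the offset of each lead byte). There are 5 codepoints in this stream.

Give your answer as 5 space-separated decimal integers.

Answer: 0 1 3 5 7

Derivation:
Byte[0]=63: 1-byte ASCII. cp=U+0063
Byte[1]=CE: 2-byte lead, need 1 cont bytes. acc=0xE
Byte[2]=87: continuation. acc=(acc<<6)|0x07=0x387
Completed: cp=U+0387 (starts at byte 1)
Byte[3]=C7: 2-byte lead, need 1 cont bytes. acc=0x7
Byte[4]=94: continuation. acc=(acc<<6)|0x14=0x1D4
Completed: cp=U+01D4 (starts at byte 3)
Byte[5]=DA: 2-byte lead, need 1 cont bytes. acc=0x1A
Byte[6]=8B: continuation. acc=(acc<<6)|0x0B=0x68B
Completed: cp=U+068B (starts at byte 5)
Byte[7]=E2: 3-byte lead, need 2 cont bytes. acc=0x2
Byte[8]=AD: continuation. acc=(acc<<6)|0x2D=0xAD
Byte[9]=8E: continuation. acc=(acc<<6)|0x0E=0x2B4E
Completed: cp=U+2B4E (starts at byte 7)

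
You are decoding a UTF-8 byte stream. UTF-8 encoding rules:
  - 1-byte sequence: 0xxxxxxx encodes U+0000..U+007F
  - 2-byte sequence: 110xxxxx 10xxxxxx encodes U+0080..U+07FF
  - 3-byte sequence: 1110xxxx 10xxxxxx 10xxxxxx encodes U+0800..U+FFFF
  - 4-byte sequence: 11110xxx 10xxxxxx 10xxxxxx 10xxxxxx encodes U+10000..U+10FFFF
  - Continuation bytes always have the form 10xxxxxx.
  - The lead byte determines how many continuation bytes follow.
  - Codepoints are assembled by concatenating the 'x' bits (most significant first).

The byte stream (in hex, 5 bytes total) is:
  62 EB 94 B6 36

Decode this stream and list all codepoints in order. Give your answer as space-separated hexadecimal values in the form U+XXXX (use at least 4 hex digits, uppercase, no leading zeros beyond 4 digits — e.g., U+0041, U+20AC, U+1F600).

Byte[0]=62: 1-byte ASCII. cp=U+0062
Byte[1]=EB: 3-byte lead, need 2 cont bytes. acc=0xB
Byte[2]=94: continuation. acc=(acc<<6)|0x14=0x2D4
Byte[3]=B6: continuation. acc=(acc<<6)|0x36=0xB536
Completed: cp=U+B536 (starts at byte 1)
Byte[4]=36: 1-byte ASCII. cp=U+0036

Answer: U+0062 U+B536 U+0036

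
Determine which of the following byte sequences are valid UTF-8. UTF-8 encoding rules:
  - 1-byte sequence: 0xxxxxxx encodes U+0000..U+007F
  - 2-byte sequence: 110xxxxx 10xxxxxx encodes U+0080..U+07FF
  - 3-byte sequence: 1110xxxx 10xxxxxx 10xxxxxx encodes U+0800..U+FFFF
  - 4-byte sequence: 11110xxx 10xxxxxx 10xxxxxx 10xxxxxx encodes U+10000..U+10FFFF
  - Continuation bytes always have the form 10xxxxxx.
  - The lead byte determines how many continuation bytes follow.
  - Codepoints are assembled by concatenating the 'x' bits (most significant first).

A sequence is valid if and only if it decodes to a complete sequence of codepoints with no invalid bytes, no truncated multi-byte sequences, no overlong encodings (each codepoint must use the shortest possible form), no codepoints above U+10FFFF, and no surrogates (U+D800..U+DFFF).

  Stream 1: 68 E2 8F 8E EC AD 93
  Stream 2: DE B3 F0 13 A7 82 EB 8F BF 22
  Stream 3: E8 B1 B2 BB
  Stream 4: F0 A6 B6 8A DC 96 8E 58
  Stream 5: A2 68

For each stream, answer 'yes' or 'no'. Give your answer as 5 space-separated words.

Answer: yes no no no no

Derivation:
Stream 1: decodes cleanly. VALID
Stream 2: error at byte offset 3. INVALID
Stream 3: error at byte offset 3. INVALID
Stream 4: error at byte offset 6. INVALID
Stream 5: error at byte offset 0. INVALID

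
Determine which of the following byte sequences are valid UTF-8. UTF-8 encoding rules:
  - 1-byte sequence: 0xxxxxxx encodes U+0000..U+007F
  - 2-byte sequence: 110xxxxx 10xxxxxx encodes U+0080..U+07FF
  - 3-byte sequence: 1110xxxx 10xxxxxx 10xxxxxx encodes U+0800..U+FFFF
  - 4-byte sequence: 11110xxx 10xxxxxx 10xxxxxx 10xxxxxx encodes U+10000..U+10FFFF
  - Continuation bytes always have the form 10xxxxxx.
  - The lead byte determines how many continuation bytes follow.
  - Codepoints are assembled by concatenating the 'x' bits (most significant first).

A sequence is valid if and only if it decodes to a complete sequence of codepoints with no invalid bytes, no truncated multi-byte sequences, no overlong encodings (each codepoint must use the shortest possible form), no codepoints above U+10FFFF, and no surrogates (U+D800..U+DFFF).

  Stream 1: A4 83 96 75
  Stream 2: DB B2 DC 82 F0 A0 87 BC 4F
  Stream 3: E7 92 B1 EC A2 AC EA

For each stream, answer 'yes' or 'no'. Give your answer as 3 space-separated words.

Answer: no yes no

Derivation:
Stream 1: error at byte offset 0. INVALID
Stream 2: decodes cleanly. VALID
Stream 3: error at byte offset 7. INVALID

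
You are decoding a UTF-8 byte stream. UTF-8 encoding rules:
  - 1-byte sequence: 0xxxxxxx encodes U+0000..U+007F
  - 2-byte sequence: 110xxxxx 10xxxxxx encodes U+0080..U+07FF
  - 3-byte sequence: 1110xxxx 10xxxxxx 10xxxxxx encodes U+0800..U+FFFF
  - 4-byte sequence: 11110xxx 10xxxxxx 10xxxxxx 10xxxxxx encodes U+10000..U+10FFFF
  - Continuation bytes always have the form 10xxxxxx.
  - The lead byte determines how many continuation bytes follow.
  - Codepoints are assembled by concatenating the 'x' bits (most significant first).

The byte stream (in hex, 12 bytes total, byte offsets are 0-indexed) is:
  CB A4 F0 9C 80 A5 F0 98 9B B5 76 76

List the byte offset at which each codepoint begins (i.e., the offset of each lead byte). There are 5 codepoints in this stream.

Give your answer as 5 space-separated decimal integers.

Answer: 0 2 6 10 11

Derivation:
Byte[0]=CB: 2-byte lead, need 1 cont bytes. acc=0xB
Byte[1]=A4: continuation. acc=(acc<<6)|0x24=0x2E4
Completed: cp=U+02E4 (starts at byte 0)
Byte[2]=F0: 4-byte lead, need 3 cont bytes. acc=0x0
Byte[3]=9C: continuation. acc=(acc<<6)|0x1C=0x1C
Byte[4]=80: continuation. acc=(acc<<6)|0x00=0x700
Byte[5]=A5: continuation. acc=(acc<<6)|0x25=0x1C025
Completed: cp=U+1C025 (starts at byte 2)
Byte[6]=F0: 4-byte lead, need 3 cont bytes. acc=0x0
Byte[7]=98: continuation. acc=(acc<<6)|0x18=0x18
Byte[8]=9B: continuation. acc=(acc<<6)|0x1B=0x61B
Byte[9]=B5: continuation. acc=(acc<<6)|0x35=0x186F5
Completed: cp=U+186F5 (starts at byte 6)
Byte[10]=76: 1-byte ASCII. cp=U+0076
Byte[11]=76: 1-byte ASCII. cp=U+0076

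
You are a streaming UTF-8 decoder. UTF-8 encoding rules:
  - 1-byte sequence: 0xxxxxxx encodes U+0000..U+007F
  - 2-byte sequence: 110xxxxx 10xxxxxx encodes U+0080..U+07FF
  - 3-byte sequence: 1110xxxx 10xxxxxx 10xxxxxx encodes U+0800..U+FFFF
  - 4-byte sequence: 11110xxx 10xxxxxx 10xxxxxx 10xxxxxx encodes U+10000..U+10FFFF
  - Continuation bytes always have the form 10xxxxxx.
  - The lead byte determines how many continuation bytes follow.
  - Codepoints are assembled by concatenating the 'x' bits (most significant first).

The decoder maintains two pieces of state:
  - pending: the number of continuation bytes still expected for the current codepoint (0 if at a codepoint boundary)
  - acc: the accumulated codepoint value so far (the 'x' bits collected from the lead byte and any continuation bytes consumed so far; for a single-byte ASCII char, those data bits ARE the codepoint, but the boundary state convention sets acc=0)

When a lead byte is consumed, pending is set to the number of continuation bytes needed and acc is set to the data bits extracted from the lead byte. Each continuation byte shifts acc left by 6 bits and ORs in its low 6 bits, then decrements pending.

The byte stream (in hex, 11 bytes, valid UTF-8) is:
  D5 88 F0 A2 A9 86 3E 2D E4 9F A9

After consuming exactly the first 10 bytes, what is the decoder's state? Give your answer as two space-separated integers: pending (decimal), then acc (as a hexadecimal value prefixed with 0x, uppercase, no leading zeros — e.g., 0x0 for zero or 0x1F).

Byte[0]=D5: 2-byte lead. pending=1, acc=0x15
Byte[1]=88: continuation. acc=(acc<<6)|0x08=0x548, pending=0
Byte[2]=F0: 4-byte lead. pending=3, acc=0x0
Byte[3]=A2: continuation. acc=(acc<<6)|0x22=0x22, pending=2
Byte[4]=A9: continuation. acc=(acc<<6)|0x29=0x8A9, pending=1
Byte[5]=86: continuation. acc=(acc<<6)|0x06=0x22A46, pending=0
Byte[6]=3E: 1-byte. pending=0, acc=0x0
Byte[7]=2D: 1-byte. pending=0, acc=0x0
Byte[8]=E4: 3-byte lead. pending=2, acc=0x4
Byte[9]=9F: continuation. acc=(acc<<6)|0x1F=0x11F, pending=1

Answer: 1 0x11F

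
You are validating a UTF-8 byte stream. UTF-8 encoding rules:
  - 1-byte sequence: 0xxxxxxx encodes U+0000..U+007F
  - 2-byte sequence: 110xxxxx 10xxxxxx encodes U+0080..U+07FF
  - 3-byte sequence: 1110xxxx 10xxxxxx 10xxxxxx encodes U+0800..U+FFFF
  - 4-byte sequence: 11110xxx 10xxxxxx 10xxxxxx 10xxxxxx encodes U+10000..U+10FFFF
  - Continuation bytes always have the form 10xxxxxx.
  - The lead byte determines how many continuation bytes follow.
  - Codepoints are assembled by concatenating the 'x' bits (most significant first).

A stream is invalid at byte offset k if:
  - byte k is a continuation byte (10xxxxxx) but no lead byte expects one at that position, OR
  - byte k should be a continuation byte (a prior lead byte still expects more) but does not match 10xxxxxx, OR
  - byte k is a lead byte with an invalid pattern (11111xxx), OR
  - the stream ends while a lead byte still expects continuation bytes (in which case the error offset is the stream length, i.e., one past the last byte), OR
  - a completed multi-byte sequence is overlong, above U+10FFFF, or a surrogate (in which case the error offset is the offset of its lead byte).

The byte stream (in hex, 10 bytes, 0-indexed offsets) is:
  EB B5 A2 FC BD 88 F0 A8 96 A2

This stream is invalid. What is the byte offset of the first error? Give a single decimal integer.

Byte[0]=EB: 3-byte lead, need 2 cont bytes. acc=0xB
Byte[1]=B5: continuation. acc=(acc<<6)|0x35=0x2F5
Byte[2]=A2: continuation. acc=(acc<<6)|0x22=0xBD62
Completed: cp=U+BD62 (starts at byte 0)
Byte[3]=FC: INVALID lead byte (not 0xxx/110x/1110/11110)

Answer: 3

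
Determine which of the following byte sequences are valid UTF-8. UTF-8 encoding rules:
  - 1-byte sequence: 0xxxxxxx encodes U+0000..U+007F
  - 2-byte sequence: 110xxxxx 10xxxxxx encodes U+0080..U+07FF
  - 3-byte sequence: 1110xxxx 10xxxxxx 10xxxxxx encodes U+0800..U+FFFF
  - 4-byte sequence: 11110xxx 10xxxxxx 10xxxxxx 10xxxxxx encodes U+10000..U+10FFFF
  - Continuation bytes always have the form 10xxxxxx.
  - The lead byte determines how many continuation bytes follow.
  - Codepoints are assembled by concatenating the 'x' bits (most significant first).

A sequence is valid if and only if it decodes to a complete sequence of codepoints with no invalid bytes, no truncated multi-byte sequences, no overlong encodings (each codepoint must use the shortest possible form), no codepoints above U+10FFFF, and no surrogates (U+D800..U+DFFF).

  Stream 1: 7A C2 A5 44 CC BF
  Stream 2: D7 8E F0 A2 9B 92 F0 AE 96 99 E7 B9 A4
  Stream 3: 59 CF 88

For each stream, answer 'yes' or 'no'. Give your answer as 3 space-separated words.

Answer: yes yes yes

Derivation:
Stream 1: decodes cleanly. VALID
Stream 2: decodes cleanly. VALID
Stream 3: decodes cleanly. VALID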